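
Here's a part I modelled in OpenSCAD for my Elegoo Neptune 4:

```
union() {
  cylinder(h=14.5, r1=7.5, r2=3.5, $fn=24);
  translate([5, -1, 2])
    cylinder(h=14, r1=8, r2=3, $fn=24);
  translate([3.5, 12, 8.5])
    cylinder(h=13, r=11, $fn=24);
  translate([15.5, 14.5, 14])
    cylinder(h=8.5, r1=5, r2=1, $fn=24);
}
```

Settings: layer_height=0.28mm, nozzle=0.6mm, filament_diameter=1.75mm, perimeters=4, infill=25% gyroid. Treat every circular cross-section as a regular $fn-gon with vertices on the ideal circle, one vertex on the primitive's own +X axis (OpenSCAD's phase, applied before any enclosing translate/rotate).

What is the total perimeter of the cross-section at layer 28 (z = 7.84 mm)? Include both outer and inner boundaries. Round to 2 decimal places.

At z = 7.84 mm: the cone (r1=7.5→r2=3.5) has section circumradius 5.337 here — a regular 24-gon (perimeter = 2·24·5.337·sin(180°/24) = 33.44 mm); the cone at (5, -1) (r1=8→r2=3) has section circumradius 5.914 here — a regular 24-gon (perimeter = 2·24·5.914·sin(180°/24) = 37.05 mm); the cylinder at (3.5, 12) is absent (z outside [8.5, 21.5]); the cone at (15.5, 14.5) does not reach this height (z outside [14, 22.5]); Merging all regions: the regions partially overlap (shared area 43.15 mm²), so the edge portions inside another operand are dropped and the merged outline is re-measured after clipping — boundary = 45.92 mm. Overall, the cross-section is a single solid region. Total boundary length (outer) = 45.92 mm.

45.92 mm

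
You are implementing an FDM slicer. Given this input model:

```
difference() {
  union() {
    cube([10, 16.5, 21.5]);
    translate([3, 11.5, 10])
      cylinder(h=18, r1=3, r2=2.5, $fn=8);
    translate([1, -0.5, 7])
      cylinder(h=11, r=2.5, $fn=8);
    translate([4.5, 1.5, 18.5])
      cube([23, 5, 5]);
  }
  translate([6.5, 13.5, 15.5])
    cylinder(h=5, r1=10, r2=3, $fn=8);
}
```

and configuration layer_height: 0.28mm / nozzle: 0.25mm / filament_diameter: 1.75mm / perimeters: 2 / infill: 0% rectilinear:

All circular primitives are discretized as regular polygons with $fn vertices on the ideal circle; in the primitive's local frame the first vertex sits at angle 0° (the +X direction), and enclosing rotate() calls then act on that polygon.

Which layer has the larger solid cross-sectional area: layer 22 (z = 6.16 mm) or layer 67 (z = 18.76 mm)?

layer 67 (z = 18.76 mm)

Layer 22 (z = 6.16): the cube (footprint 10×16.5) is included at this height (area 165.00 mm²); the cone at (3, 11.5) is not intersected at this z (z outside [10, 28]); the cylinder at (1, -0.5) is not intersected at this z (z outside [7, 18]); the cube at (4.5, 1.5) does not reach this height (z outside [18.5, 23.5]); Taking the union: only the 10×16.5 cube is present, so the union is just that shape — area = 165.00 mm²; the cone at (6.5, 13.5) is absent (z outside [15.5, 20.5]); Subtracting the remaining from the first: none of the subtracted shapes is present at this height, so that combined region is unchanged — area = 165.00 mm². So its area = 165.00 mm². Layer 67 (z = 18.76): the cube (footprint 10×16.5) is included at this height (area 165.00 mm²); the cone at (3, 11.5): at t=0.487 of its height the radius interpolates to r₁+(r₂−r₁)t = 2.757, giving a regular 8-gon of that circumradius (area = (8/2)·2.757²·sin(360°/8) = 21.49 mm²); the cylinder at (1, -0.5) is not intersected at this z (z outside [7, 18]); the cube at (4.5, 1.5) (footprint 23×5) is included at this height (area 115.00 mm²); Merging all regions: the regions partially overlap — summed areas 301.49 mm² minus the doubly-counted overlap 48.99 mm² gives 252.50 mm² — area = 252.50 mm²; the cone at (6.5, 13.5) (r1=10→r2=3) has section circumradius 5.436 here — a regular 8-gon (area = (8/2)·5.436²·sin(360°/8) = 83.58 mm²); Taking the first minus the rest: starting from that combined region (252.50 mm²), the cone at (6.5, 13.5) partially overlaps it — only the 62.33 mm² overlap (of its 83.58 mm²) is removed, clipping the outline — area = 190.17 mm². So its area = 190.17 mm². Layer 67 is larger (190.17 vs 165.00 mm²).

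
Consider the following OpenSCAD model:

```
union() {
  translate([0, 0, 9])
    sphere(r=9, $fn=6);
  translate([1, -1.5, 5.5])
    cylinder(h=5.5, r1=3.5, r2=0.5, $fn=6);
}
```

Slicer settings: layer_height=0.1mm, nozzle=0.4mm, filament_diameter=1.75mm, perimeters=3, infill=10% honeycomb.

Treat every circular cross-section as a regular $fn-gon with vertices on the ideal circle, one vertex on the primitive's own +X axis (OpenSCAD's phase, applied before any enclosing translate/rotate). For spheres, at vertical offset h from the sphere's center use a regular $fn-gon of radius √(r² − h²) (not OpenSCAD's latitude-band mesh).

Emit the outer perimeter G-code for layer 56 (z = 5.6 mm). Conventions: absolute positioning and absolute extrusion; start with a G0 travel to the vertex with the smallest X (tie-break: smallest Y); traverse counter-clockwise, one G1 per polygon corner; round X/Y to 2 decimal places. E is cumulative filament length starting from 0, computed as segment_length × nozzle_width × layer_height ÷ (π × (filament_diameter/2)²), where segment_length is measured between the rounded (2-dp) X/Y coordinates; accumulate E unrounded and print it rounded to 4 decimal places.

G0 X-8.33 Y0.00 Z5.60
G1 X-4.17 Y-7.22 E0.1386
G1 X4.17 Y-7.22 E0.2773
G1 X8.33 Y0.00 E0.4158
G1 X4.17 Y7.22 E0.5544
G1 X-4.17 Y7.22 E0.6931
G1 X-8.33 Y0.00 E0.8317

At z = 5.6 mm: the r=9 sphere slices to a regular 6-gon of circumradius 8.333 (√(r²−h²) with h=3.4 from center); the cone at (1, -1.5) contributes a regular 6-gon of circumradius 3.445 (interpolated between r1=3.5 and r2=0.5 at t=0.018); Combining (union): the cone at (1, -1.5) lies entirely inside the r=9 sphere, so the union is just the r=9 sphere — 1 connected region. The outline is a single polygon with 6 vertices. Extrusion per mm of travel: 0.4 × 0.1 / (π × 0.875²) = 0.016630. Accumulating E over each segment gives final E = 0.8317.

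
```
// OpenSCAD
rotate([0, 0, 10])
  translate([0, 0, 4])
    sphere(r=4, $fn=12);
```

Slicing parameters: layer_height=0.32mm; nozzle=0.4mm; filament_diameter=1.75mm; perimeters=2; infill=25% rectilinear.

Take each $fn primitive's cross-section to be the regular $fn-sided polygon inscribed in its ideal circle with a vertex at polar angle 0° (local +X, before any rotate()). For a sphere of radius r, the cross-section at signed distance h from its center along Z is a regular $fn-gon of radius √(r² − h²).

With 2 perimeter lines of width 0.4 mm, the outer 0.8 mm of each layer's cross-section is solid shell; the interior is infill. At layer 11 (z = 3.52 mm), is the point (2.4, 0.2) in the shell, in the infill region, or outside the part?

infill

At z = 3.52 mm: the sphere: section is a regular 12-gon, circumradius = √(r²−h²) = √(4²−0.48²) = 3.971; (whole slice rotated 10° about Z — lengths, areas and connectivity unchanged). Overall, the cross-section is a single solid region. Undo the 10° rotation: the query point maps to (2.398, -0.220) in the un-rotated model frame. The nearest boundary edge runs (3.44, -1.99)→(3.97, 0.00); distance from the point to it = 1.46 mm. The point is inside the cross-section and 1.46 mm from the nearest boundary — more than the 0.8 mm shell width (2 × 0.4), so it's in the infill interior.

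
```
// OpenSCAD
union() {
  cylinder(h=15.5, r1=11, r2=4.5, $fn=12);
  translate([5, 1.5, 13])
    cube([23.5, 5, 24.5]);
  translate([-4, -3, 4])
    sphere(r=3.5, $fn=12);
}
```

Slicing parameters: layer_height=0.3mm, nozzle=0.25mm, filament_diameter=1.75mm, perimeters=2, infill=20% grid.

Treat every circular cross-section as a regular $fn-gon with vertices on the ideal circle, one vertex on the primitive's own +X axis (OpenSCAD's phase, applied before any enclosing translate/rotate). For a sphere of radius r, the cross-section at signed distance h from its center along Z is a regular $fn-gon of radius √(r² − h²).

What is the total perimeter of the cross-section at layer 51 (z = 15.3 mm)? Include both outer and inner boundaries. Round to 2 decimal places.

At z = 15.3 mm: the cone: at t=0.987 of its height the radius interpolates to r₁+(r₂−r₁)t = 4.584, giving a regular 12-gon of that circumradius (perimeter = 2·12·4.584·sin(180°/12) = 28.47 mm); the 23.5×5 cube at (5, 1.5) contributes its full rectangle (perimeter 57.00 mm); the sphere at (-4, -3) does not reach this height (|z−center|=11.300 > r=3.5); Combining (union): the 2 present regions are separate (no shared area or edge), so areas and boundary lengths simply add and each stays a separate island — boundary = 85.47 mm. Overall, the cross-section has 2 separate islands. Total boundary length (outer) = 85.47 mm.

85.47 mm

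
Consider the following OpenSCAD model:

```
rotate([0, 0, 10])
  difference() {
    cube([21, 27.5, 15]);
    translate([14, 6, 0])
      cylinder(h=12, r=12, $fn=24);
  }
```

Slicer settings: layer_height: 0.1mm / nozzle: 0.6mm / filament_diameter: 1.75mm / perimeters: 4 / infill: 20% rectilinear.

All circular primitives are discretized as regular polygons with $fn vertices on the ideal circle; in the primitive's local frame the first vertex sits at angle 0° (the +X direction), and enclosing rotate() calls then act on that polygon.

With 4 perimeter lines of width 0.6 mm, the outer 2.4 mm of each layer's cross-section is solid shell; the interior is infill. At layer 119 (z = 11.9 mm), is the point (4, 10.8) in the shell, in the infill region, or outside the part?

At z = 11.9 mm: the cube is present — its section is the full 21×27.5 rectangle; the r=12 cylinder at (14, 6) contributes a regular 24-gon of circumradius 12; After the difference (first − rest): starting from the 21×27.5 cube, the r=12 cylinder at (14, 6) partially overlaps it — only the 300.71 mm² overlap (of its 447.24 mm²) is removed, clipping the outline — 1 connected region; (whole slice rotated 10° about Z — lengths, areas and connectivity unchanged). Overall, the cross-section is a single solid region. Undo the 10° rotation: the query point maps to (5.815, 9.941) in the un-rotated model frame. The nearest boundary edge runs (3.61, 12.00)→(2.41, 9.11); distance from the point to it = 2.83 mm. The point is not inside any of the regions above, so it lies outside the cross-section (2.83 mm from the nearest boundary).

outside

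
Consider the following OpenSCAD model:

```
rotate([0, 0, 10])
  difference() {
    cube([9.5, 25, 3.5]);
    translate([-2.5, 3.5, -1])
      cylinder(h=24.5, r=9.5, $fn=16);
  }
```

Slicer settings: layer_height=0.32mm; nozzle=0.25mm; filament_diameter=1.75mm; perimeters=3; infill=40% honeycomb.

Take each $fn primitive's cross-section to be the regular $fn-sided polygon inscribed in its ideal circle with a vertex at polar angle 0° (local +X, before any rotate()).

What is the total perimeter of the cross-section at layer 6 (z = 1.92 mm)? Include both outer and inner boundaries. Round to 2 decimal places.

At z = 1.92 mm: the cube (footprint 9.5×25) is included at this height (perimeter 69.00 mm); the r=9.5 cylinder at (-2.5, 3.5) contributes a regular 16-gon of circumradius 9.5 (perimeter = 2·16·9.500·sin(180°/16) = 59.31 mm); Taking the first minus the rest: starting from the 9.5×25 cube, the r=9.5 cylinder at (-2.5, 3.5) partially overlaps it — only the 69.23 mm² overlap (of its 276.30 mm²) is removed, clipping the outline — boundary = 66.04 mm; (whole slice rotated 10° about Z — lengths, areas and connectivity unchanged). Overall, the cross-section is a single solid region. Total boundary length (outer) = 66.04 mm.

66.04 mm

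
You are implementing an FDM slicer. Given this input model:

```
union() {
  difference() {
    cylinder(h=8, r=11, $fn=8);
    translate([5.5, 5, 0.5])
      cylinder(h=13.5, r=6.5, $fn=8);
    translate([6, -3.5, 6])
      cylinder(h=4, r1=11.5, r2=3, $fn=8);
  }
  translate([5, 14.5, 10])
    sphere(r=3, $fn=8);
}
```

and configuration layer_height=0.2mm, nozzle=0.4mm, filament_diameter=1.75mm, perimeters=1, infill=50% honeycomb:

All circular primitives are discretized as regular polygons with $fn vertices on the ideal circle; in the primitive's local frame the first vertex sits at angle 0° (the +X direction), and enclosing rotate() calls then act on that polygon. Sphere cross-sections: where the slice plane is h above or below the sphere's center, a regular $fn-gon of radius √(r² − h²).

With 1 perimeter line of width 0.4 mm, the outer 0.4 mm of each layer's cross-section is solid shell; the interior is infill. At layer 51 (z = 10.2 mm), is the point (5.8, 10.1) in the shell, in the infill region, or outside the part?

At z = 10.2 mm: the cylinder is absent (z outside [0, 8]); the r=6.5 cylinder at (5.5, 5) contributes a regular 8-gon of circumradius 6.5; the cone at (6, -3.5) does not reach this height (z outside [6, 10]); Taking the first minus the rest: the first operand is absent here, so nothing remains; the r=3 sphere at (5, 14.5) slices to a regular 8-gon of circumradius 2.993 (√(r²−h²) with h=0.2 from center); Taking the union: only the r=3 sphere at (5, 14.5) is present, so the union is just that shape — 1 connected region. Overall, the cross-section is a single solid region. The nearest boundary edge runs (5.00, 11.51)→(7.12, 12.38); distance from the point to it = 1.61 mm. The point is not inside any of the regions above, so it lies outside the cross-section (1.61 mm from the nearest boundary).

outside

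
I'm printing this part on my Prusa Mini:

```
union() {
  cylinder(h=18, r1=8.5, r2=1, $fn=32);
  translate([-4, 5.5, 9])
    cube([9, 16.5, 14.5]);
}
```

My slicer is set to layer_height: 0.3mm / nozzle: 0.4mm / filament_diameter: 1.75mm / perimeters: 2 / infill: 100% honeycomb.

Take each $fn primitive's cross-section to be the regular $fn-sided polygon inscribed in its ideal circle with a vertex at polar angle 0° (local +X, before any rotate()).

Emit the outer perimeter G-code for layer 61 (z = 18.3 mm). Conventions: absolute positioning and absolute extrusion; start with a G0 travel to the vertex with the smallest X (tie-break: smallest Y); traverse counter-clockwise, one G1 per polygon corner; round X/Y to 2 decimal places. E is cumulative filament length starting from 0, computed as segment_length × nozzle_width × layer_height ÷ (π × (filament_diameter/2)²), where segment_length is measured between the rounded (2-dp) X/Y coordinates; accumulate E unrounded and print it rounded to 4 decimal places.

At z = 18.3 mm: the cone is not intersected at this z (z outside [0, 18]); the cube at (-4, 5.5) is present — its section is the full 9×16.5 rectangle; Combining (union): only the 9×16.5 cube at (-4, 5.5) is present, so the union is just that shape — 1 connected region. The outline is a single polygon with 4 vertices. Extrusion per mm of travel: 0.4 × 0.3 / (π × 0.875²) = 0.049890. Accumulating E over each segment gives final E = 2.5444.

G0 X-4.00 Y5.50 Z18.30
G1 X5.00 Y5.50 E0.4490
G1 X5.00 Y22.00 E1.2722
G1 X-4.00 Y22.00 E1.7212
G1 X-4.00 Y5.50 E2.5444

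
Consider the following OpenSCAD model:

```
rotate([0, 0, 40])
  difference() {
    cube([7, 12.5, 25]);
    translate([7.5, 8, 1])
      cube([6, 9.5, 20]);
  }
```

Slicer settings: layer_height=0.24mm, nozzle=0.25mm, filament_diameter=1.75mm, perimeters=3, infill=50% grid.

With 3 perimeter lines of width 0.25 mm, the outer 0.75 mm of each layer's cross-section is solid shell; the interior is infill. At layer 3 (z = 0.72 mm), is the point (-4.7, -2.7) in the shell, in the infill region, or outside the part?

outside

At z = 0.72 mm: the 7×12.5 cube contributes its full rectangle; the cube at (7.5, 8) is not intersected at this z (z outside [1, 21]); Subtracting the remaining from the first: none of the subtracted shapes is present at this height, so the 7×12.5 cube is unchanged — 1 connected region; (whole slice rotated 40° about Z — lengths, areas and connectivity unchanged). Overall, the cross-section is a single solid region. Undo the 40° rotation: the query point maps to (-5.336, 0.953) in the un-rotated model frame. The nearest boundary edge runs (0.00, 12.50)→(0.00, 0.00); distance from the point to it = 5.34 mm. The point is not inside any of the regions above, so it lies outside the cross-section (5.34 mm from the nearest boundary).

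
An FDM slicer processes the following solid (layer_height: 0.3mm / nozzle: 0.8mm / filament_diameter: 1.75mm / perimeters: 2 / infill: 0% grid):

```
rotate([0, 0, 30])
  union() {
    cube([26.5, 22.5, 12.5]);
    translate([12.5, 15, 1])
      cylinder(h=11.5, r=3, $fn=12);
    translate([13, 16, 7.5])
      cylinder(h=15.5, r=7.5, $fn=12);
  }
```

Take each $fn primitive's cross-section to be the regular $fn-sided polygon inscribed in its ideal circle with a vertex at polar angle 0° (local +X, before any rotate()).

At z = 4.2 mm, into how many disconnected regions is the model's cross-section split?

At z = 4.2 mm: the cube (footprint 26.5×22.5) is included at this height; the r=3 cylinder at (12.5, 15) gives a regular 12-gon of circumradius 3 (constant along its height); the cylinder at (13, 16) is absent (z outside [7.5, 23]); Taking the union: the r=3 cylinder at (12.5, 15) lies entirely inside the 26.5×22.5 cube, so the union is just the 26.5×22.5 cube — 1 connected region; (whole slice rotated 30° about Z — lengths, areas and connectivity unchanged). The result has 1 disconnected region.

1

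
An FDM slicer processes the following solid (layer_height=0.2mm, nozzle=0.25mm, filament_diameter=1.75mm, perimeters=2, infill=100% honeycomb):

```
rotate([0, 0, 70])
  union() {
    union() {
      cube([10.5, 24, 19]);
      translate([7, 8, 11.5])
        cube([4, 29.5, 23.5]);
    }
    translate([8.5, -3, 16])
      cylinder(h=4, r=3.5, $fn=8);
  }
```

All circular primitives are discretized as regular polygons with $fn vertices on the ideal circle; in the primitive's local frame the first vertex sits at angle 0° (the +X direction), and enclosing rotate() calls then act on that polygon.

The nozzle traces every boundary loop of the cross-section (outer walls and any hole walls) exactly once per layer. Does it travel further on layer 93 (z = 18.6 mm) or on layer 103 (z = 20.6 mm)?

layer 93 (z = 18.6 mm)

Layer 93 (z = 18.6): the 10.5×24 cube contributes its full rectangle (perimeter 69.00 mm); the cube at (7, 8) (footprint 4×29.5) is included at this height (perimeter 67.00 mm); Combining (union): the regions partially overlap (shared area 56.00 mm²), so the edge portions inside another operand are dropped and the merged outline is re-measured after clipping — boundary = 97.00 mm; the cylinder at (8.5, -3): section is a regular 8-gon, circumradius r=3.5 (perimeter = 2·8·3.500·sin(180°/8) = 21.43 mm); Taking the union: the regions partially overlap (shared area 0.60 mm²), so the edge portions inside another operand are dropped and the merged outline is re-measured after clipping — boundary = 113.40 mm; (rotated 70° about Z; rotation is an isometry so areas/perimeters/island counts are preserved). So its perimeter = 113.40 mm. Layer 103 (z = 20.6): the cube is not intersected at this z (z outside [0, 19]); the cube at (7, 8) is present — its section is the full 4×29.5 rectangle (perimeter 67.00 mm); Merging all regions: only the 4×29.5 cube at (7, 8) is present, so the union is just that shape — boundary = 67.00 mm; the cylinder at (8.5, -3) is absent (z outside [16, 20]); Merging all regions: only the result so far is present, so the union is just that shape — boundary = 67.00 mm; (rotated 70° about Z; rotation is an isometry so areas/perimeters/island counts are preserved). So its perimeter = 67.00 mm. Layer 93 is larger (113.40 vs 67.00 mm).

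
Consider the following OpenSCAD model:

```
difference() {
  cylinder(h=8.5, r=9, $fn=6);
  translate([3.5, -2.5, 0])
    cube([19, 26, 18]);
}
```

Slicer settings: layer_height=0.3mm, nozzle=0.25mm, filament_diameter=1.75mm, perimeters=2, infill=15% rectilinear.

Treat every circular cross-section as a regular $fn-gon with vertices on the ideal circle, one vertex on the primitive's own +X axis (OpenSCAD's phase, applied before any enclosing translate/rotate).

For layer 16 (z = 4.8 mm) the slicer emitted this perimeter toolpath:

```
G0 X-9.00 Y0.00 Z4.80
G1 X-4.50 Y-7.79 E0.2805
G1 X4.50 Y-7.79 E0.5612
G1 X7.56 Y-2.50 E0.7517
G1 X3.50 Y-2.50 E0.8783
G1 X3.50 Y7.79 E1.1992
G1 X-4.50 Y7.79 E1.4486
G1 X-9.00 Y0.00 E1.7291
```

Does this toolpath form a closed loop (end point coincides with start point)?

Start point (G0): (-9.00, 0.00). End point (last G1): the path returns to the start — closed.

yes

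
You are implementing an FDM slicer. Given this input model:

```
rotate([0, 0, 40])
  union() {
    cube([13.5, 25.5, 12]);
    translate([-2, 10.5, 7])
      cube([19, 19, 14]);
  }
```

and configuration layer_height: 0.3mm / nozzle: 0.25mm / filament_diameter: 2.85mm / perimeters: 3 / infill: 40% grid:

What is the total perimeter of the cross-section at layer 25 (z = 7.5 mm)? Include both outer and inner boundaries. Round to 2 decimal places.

At z = 7.5 mm: the cube is present — its section is the full 13.5×25.5 rectangle (perimeter 78.00 mm); the 19×19 cube at (-2, 10.5) contributes its full rectangle (perimeter 76.00 mm); Combining (union): the regions partially overlap (shared area 202.50 mm²), so the edge portions inside another operand are dropped and the merged outline is re-measured after clipping — boundary = 97.00 mm; (rotated 40° about Z; rotation is an isometry so areas/perimeters/island counts are preserved). Overall, the cross-section is a single solid region. Total boundary length (outer) = 97.00 mm.

97.00 mm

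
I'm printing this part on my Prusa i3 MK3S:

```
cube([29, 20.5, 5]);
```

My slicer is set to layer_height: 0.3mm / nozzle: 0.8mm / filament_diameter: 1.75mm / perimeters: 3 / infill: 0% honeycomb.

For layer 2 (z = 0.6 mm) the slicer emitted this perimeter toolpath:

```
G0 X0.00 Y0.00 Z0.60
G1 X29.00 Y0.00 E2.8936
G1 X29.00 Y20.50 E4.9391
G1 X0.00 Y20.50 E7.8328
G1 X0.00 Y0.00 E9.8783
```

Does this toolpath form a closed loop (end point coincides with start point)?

Start point (G0): (0.00, 0.00). End point (last G1): the path returns to the start — closed.

yes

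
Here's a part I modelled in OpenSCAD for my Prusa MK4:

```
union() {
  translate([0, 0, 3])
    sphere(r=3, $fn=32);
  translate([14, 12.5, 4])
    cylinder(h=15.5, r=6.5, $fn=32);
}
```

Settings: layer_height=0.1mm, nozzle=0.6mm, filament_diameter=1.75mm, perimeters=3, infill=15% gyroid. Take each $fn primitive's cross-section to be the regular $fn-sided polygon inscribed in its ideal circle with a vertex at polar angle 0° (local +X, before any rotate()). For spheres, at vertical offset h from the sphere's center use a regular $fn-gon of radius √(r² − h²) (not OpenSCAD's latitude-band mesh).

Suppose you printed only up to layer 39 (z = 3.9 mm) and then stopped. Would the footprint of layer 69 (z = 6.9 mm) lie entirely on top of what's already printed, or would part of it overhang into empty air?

Compare the two slices. At z = 3.9: the r=3 sphere slices to a regular 32-gon of circumradius 2.862 (√(r²−h²) with h=0.9 from center) (area = (32/2)·2.862²·sin(360°/32) = 25.56 mm²); the cylinder at (14, 12.5) is absent (z outside [4, 19.5]); Merging all regions: only the r=3 sphere is present, so the union is just that shape — area = 25.56 mm². At z = 6.9: the sphere is absent (|z−center|=3.900 > r=3); the cylinder at (14, 12.5): section is a regular 32-gon, circumradius r=6.5 (area = (32/2)·6.500²·sin(360°/32) = 131.88 mm²); Taking the union: only the r=6.5 cylinder at (14, 12.5) is present, so the union is just that shape — area = 131.88 mm². Checking containment: at z = 6.9 the cross-section extends beyond the z = 3.9 cross-section by about 131.88 mm².

part overhangs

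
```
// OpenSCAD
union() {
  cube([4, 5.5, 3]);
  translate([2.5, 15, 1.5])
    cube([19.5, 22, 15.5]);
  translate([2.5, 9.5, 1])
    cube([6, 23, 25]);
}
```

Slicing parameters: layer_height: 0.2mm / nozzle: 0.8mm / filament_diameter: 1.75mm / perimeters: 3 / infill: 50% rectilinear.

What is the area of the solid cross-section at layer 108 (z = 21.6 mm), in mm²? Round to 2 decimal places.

At z = 21.6 mm: the cube is not intersected at this z (z outside [0, 3]); the cube at (2.5, 15) is absent (z outside [1.5, 17]); the cube at (2.5, 9.5) is present — its section is the full 6×23 rectangle (area 138.00 mm²); Taking the union: only the 6×23 cube at (2.5, 9.5) is present, so the union is just that shape — area = 138.00 mm². Overall, the cross-section is a single solid region. Net area = 138.00 mm².

138.00 mm²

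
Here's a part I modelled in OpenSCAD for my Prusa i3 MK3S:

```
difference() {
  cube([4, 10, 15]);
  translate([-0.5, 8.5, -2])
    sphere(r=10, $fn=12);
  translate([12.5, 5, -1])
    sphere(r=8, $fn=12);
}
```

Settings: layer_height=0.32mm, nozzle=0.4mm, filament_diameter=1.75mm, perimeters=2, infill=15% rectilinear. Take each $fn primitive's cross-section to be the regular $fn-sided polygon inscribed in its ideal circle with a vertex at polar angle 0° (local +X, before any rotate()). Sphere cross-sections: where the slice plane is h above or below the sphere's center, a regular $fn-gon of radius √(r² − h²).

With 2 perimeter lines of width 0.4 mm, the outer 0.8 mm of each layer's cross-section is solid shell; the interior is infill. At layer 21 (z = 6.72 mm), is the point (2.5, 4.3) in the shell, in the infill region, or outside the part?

shell

At z = 6.72 mm: the cube (footprint 4×10) is included at this height; the sphere at (-0.5, 8.5): section is a regular 12-gon, circumradius = √(r²−h²) = √(10²−8.72²) = 4.895; the r=8 sphere at (12.5, 5) slices to a regular 12-gon of circumradius 2.098 (√(r²−h²) with h=7.72 from center); Taking the first minus the rest: starting from the 4×10 cube, the r=10 sphere at (-0.5, 8.5) partially overlaps it — only the 21.27 mm² overlap (of its 71.88 mm²) is removed, clipping the outline; the r=8 sphere at (12.5, 5) misses the remaining region (no effect) — 2 connected regions. Overall, the cross-section has 2 separate islands. The nearest boundary edge runs (1.95, 4.26)→(3.74, 6.05); distance from the point to it = 0.36 mm. (Shell/infill is judged within the island containing the point — the largest one.) The point is inside the cross-section, 0.36 mm from the nearest boundary — within the 0.8 mm shell band (2 × 0.4).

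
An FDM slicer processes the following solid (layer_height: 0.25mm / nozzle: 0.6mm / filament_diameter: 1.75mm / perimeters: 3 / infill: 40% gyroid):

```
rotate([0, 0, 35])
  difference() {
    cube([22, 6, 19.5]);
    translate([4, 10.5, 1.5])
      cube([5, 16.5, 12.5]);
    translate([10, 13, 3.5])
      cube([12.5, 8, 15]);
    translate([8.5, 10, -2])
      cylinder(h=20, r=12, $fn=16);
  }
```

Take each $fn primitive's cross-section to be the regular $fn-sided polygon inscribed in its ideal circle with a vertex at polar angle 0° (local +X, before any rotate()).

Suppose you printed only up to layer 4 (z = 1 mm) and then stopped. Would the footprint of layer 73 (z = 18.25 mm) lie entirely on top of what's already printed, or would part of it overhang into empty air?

Compare the two slices. At z = 1: the 22×6 cube contributes its full rectangle (area 132.00 mm²); the cube at (4, 10.5) is not intersected at this z (z outside [1.5, 14]); the cube at (10, 13) is absent (z outside [3.5, 18.5]); the cylinder at (8.5, 10): section is a regular 16-gon, circumradius r=12 (area = (16/2)·12.000²·sin(360°/16) = 440.85 mm²); Taking the first minus the rest: starting from the 22×6 cube (132.00 mm²), the r=12 cylinder at (8.5, 10) partially overlaps it — only the 105.09 mm² overlap (of its 440.85 mm²) is removed, clipping the outline — area = 26.91 mm²; (rotated 35° about Z; rotation is an isometry so areas/perimeters/island counts are preserved). At z = 18.25: the cube is present — its section is the full 22×6 rectangle (area 132.00 mm²); the cube at (4, 10.5) is not intersected at this z (z outside [1.5, 14]); the cube at (10, 13) (footprint 12.5×8) is included at this height (area 100.00 mm²); the cylinder at (8.5, 10) is not intersected at this z (z outside [-2, 18]); Subtracting the remaining from the first: starting from the 22×6 cube (132.00 mm²), the 12.5×8 cube at (10, 13) misses the remaining region (no effect) — area = 132.00 mm²; (rotated 35° about Z; rotation is an isometry so areas/perimeters/island counts are preserved). Checking containment: at z = 18.25 the cross-section extends beyond the z = 1 cross-section by about 105.09 mm².

part overhangs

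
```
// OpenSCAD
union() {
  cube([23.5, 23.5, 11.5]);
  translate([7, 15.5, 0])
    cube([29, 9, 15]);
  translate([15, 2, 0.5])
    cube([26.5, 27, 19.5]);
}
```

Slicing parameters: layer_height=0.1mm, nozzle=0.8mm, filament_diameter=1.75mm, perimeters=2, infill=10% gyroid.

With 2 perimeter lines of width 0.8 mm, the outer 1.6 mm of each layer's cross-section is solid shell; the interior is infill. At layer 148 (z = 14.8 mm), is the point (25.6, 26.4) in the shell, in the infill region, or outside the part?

At z = 14.8 mm: the cube is absent (z outside [0, 11.5]); the cube at (7, 15.5) (footprint 29×9) is included at this height; the cube at (15, 2) (footprint 26.5×27) is included at this height; Combining (union): the regions partially overlap (shared area 189.00 mm²), so overlapping operands fuse into one piece — 1 connected region. Overall, the cross-section is a single solid region. The nearest boundary edge runs (15.00, 29.00)→(41.50, 29.00); distance from the point to it = 2.60 mm. The point is inside the cross-section and 2.60 mm from the nearest boundary — more than the 1.6 mm shell width (2 × 0.8), so it's in the infill interior.

infill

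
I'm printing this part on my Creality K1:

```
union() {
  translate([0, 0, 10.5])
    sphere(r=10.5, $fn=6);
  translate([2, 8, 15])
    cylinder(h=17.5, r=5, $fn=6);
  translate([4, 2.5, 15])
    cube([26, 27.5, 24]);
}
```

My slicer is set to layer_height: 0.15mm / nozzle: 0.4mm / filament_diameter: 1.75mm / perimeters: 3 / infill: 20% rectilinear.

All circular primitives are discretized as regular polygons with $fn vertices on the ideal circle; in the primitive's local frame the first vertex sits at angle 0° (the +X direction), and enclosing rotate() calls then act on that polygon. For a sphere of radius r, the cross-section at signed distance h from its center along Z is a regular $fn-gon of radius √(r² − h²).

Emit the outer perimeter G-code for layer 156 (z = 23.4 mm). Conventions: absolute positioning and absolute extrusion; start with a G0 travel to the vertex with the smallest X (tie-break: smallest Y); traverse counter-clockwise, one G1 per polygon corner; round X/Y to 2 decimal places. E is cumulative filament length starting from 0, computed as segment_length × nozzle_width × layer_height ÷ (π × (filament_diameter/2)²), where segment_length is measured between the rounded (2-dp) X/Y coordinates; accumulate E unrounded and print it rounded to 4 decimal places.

G0 X-3.00 Y8.00 Z23.40
G1 X-0.50 Y3.67 E0.1247
G1 X4.00 Y3.67 E0.2370
G1 X4.00 Y2.50 E0.2662
G1 X30.00 Y2.50 E0.9147
G1 X30.00 Y30.00 E1.6007
G1 X4.00 Y30.00 E2.2493
G1 X4.00 Y12.33 E2.6901
G1 X-0.50 Y12.33 E2.8023
G1 X-3.00 Y8.00 E2.9271

At z = 23.4 mm: the sphere is absent (|z−center|=12.900 > r=10.5); the r=5 cylinder at (2, 8) gives a regular 6-gon of circumradius 5 (constant along its height); the cube at (4, 2.5) is present — its section is the full 26×27.5 rectangle; Combining (union): the regions partially overlap (shared area 15.16 mm²), so overlapping operands fuse into one piece — 1 connected region. The outline is a single polygon with 9 vertices. Extrusion per mm of travel: 0.4 × 0.15 / (π × 0.875²) = 0.024945. Accumulating E over each segment gives final E = 2.9271.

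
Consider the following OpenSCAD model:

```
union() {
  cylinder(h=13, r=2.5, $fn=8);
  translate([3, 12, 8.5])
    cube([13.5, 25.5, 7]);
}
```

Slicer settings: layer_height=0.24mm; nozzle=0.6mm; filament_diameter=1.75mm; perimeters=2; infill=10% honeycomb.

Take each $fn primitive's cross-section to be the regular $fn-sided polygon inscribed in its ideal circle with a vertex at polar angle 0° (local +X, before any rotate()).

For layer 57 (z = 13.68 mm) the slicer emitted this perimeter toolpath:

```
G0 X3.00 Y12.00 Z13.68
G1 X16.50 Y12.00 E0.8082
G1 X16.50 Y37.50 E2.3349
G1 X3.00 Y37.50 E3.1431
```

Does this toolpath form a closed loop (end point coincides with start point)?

no

Start point (G0): (3.00, 12.00). End point (last G1): the path does not return to the start — open.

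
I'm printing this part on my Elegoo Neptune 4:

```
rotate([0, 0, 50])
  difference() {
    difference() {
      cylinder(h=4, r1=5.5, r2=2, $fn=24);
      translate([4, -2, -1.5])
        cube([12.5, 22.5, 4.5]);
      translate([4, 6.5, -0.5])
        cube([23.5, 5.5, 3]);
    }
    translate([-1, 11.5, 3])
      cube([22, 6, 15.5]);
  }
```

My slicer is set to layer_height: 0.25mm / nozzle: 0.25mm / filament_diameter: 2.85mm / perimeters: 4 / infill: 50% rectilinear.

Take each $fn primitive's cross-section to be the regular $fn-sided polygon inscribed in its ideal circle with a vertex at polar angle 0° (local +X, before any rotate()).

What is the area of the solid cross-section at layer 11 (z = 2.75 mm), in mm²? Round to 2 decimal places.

29.73 mm²

At z = 2.75 mm: the cone: at t=0.688 of its height the radius interpolates to r₁+(r₂−r₁)t = 3.094, giving a regular 24-gon of that circumradius (area = (24/2)·3.094²·sin(360°/24) = 29.73 mm²); the cube at (4, -2) (footprint 12.5×22.5) is included at this height (area 281.25 mm²); the cube at (4, 6.5) is absent (z outside [-0.5, 2.5]); Subtracting the remaining from the first: starting from the cone (29.73 mm²), the 12.5×22.5 cube at (4, -2) misses the remaining region (no effect) — area = 29.73 mm²; the cube at (-1, 11.5) is absent (z outside [3, 18.5]); After the difference (first − rest): none of the subtracted shapes is present at this height, so the result so far is unchanged — area = 29.73 mm²; (whole slice rotated 50° about Z — lengths, areas and connectivity unchanged). Overall, the cross-section is a single solid region. Net area = 29.73 mm².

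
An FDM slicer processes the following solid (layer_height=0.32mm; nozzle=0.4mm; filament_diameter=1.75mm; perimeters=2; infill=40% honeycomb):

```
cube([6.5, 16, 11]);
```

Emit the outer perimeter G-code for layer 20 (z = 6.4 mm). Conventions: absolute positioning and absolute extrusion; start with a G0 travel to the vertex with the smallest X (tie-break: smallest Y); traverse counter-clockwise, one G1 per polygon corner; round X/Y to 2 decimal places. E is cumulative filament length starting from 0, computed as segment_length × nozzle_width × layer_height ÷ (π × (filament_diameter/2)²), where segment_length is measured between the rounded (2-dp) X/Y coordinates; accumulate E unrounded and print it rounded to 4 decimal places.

At z = 6.4 mm: the cube (footprint 6.5×16) is included at this height. The outline is a single polygon with 4 vertices. Extrusion per mm of travel: 0.4 × 0.32 / (π × 0.875²) = 0.053216. Accumulating E over each segment gives final E = 2.3947.

G0 X0.00 Y0.00 Z6.40
G1 X6.50 Y0.00 E0.3459
G1 X6.50 Y16.00 E1.1974
G1 X0.00 Y16.00 E1.5433
G1 X0.00 Y0.00 E2.3947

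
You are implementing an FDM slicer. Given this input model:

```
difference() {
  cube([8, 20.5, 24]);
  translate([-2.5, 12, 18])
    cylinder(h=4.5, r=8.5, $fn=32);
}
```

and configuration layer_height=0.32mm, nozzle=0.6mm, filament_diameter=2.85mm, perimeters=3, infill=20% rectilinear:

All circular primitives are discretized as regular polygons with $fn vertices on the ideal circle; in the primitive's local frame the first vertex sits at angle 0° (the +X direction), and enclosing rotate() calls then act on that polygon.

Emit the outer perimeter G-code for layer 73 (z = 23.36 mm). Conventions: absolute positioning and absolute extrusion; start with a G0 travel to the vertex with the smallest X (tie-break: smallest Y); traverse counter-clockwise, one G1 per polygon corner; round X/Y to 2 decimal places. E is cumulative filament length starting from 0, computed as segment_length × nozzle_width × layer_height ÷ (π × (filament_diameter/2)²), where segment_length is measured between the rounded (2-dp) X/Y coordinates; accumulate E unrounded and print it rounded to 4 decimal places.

At z = 23.36 mm: the cube is present — its section is the full 8×20.5 rectangle; the cylinder at (-2.5, 12) is not intersected at this z (z outside [18, 22.5]); Taking the first minus the rest: none of the subtracted shapes is present at this height, so the 8×20.5 cube is unchanged — 1 connected region. The outline is a single polygon with 4 vertices. Extrusion per mm of travel: 0.6 × 0.32 / (π × 1.425²) = 0.030097. Accumulating E over each segment gives final E = 1.7155.

G0 X0.00 Y0.00 Z23.36
G1 X8.00 Y0.00 E0.2408
G1 X8.00 Y20.50 E0.8578
G1 X0.00 Y20.50 E1.0985
G1 X0.00 Y0.00 E1.7155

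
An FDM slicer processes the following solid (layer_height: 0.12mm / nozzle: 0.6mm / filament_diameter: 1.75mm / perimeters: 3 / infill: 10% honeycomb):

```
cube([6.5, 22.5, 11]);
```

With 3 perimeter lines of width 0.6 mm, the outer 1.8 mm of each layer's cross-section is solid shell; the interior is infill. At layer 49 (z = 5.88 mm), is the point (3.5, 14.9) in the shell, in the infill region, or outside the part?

At z = 5.88 mm: the cube (footprint 6.5×22.5) is included at this height. Overall, the cross-section is a single solid region. The nearest boundary edge runs (6.50, 0.00)→(6.50, 22.50); distance from the point to it = 3.00 mm. The point is inside the cross-section and 3.00 mm from the nearest boundary — more than the 1.8 mm shell width (3 × 0.6), so it's in the infill interior.

infill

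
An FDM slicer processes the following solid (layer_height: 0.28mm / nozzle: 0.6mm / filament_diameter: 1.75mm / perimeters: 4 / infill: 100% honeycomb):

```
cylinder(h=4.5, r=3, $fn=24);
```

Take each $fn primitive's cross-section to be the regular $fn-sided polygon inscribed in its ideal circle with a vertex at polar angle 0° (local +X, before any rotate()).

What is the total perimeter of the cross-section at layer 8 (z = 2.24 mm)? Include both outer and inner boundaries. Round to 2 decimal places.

18.80 mm

At z = 2.24 mm: the r=3 cylinder gives a regular 24-gon of circumradius 3 (constant along its height) (perimeter = 2·24·3.000·sin(180°/24) = 18.80 mm). Overall, the cross-section is a single solid region. Total boundary length (outer) = 18.80 mm.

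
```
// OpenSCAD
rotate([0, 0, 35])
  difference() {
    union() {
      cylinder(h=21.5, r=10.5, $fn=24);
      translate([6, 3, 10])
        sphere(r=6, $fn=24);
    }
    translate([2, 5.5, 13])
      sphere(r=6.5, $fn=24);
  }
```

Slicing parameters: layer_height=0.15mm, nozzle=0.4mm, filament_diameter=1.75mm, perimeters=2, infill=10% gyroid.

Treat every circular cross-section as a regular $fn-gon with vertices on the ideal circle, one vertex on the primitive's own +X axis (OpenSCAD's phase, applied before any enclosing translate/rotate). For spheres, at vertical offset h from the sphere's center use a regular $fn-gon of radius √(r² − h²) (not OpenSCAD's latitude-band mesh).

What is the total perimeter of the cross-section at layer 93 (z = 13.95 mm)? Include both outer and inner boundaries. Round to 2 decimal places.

At z = 13.95 mm: the r=10.5 cylinder gives a regular 24-gon of circumradius 10.5 (constant along its height) (perimeter = 2·24·10.500·sin(180°/24) = 65.79 mm); the r=6 sphere at (6, 3) slices to a regular 24-gon of circumradius 4.516 (√(r²−h²) with h=3.95 from center) (perimeter = 2·24·4.516·sin(180°/24) = 28.30 mm); Taking the union: the regions partially overlap (shared area 60.08 mm²), so the edge portions inside another operand are dropped and the merged outline is re-measured after clipping — boundary = 66.33 mm; the sphere at (2, 5.5): section is a regular 24-gon, circumradius = √(r²−h²) = √(6.5²−0.95²) = 6.430 (perimeter = 2·24·6.430·sin(180°/24) = 40.29 mm); After the difference (first − rest): starting from the result so far, the r=6.5 sphere at (2, 5.5) partially overlaps it — only the 113.20 mm² overlap (of its 128.42 mm²) is removed, clipping the outline — boundary = 81.57 mm; (rotated 35° about Z; rotation is an isometry so areas/perimeters/island counts are preserved). Overall, the cross-section is a single solid region. Total boundary length (outer) = 81.57 mm.

81.57 mm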